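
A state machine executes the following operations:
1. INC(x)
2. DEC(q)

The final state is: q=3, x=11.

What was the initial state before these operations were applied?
q=4, x=10

Working backwards:
Final state: q=3, x=11
Before step 2 (DEC(q)): q=4, x=11
Before step 1 (INC(x)): q=4, x=10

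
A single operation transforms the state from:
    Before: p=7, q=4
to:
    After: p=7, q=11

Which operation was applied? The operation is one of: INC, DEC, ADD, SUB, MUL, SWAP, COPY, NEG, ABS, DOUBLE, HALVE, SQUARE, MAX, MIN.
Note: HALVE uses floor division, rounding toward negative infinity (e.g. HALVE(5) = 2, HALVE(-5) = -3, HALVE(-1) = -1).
ADD(q, p)

Analyzing the change:
Before: p=7, q=4
After: p=7, q=11
Variable q changed from 4 to 11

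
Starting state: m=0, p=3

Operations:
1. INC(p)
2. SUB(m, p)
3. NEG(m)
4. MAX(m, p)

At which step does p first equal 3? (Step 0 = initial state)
Step 0

Tracing p:
Initial: p = 3 ← first occurrence
After step 1: p = 4
After step 2: p = 4
After step 3: p = 4
After step 4: p = 4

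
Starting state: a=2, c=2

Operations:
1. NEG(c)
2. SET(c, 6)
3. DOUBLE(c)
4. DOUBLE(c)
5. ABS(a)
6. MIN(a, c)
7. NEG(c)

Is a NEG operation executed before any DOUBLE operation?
Yes

First NEG: step 1
First DOUBLE: step 3
Since 1 < 3, NEG comes first.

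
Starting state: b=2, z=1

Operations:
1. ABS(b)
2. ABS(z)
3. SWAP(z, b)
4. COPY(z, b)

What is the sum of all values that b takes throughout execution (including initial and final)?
8

Values of b at each step:
Initial: b = 2
After step 1: b = 2
After step 2: b = 2
After step 3: b = 1
After step 4: b = 1
Sum = 2 + 2 + 2 + 1 + 1 = 8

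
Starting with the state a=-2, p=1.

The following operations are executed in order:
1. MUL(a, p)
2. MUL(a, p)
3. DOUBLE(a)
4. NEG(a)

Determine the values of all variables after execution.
{a: 4, p: 1}

Step-by-step execution:
Initial: a=-2, p=1
After step 1 (MUL(a, p)): a=-2, p=1
After step 2 (MUL(a, p)): a=-2, p=1
After step 3 (DOUBLE(a)): a=-4, p=1
After step 4 (NEG(a)): a=4, p=1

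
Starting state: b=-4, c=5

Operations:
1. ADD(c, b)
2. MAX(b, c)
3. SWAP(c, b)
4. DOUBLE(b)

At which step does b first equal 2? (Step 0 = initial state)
Step 4

Tracing b:
Initial: b = -4
After step 1: b = -4
After step 2: b = 1
After step 3: b = 1
After step 4: b = 2 ← first occurrence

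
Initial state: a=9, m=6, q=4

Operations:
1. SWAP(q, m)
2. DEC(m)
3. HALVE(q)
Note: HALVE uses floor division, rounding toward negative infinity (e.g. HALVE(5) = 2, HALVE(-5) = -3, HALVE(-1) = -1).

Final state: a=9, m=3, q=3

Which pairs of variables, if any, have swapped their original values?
None

Comparing initial and final values:
a: 9 → 9
m: 6 → 3
q: 4 → 3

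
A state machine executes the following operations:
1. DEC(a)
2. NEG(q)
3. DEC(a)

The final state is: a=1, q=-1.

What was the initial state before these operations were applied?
a=3, q=1

Working backwards:
Final state: a=1, q=-1
Before step 3 (DEC(a)): a=2, q=-1
Before step 2 (NEG(q)): a=2, q=1
Before step 1 (DEC(a)): a=3, q=1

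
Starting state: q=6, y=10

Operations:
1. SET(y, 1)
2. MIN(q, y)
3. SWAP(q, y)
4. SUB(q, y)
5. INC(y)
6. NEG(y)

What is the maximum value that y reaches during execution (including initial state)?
10

Values of y at each step:
Initial: y = 10 ← maximum
After step 1: y = 1
After step 2: y = 1
After step 3: y = 1
After step 4: y = 1
After step 5: y = 2
After step 6: y = -2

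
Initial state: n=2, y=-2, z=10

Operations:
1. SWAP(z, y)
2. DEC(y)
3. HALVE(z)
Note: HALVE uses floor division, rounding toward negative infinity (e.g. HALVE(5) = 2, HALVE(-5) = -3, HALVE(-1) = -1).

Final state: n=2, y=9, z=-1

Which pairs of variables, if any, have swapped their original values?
None

Comparing initial and final values:
y: -2 → 9
n: 2 → 2
z: 10 → -1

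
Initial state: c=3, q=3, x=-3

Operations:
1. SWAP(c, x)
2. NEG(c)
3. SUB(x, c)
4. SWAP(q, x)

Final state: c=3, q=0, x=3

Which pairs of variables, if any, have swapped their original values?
None

Comparing initial and final values:
x: -3 → 3
c: 3 → 3
q: 3 → 0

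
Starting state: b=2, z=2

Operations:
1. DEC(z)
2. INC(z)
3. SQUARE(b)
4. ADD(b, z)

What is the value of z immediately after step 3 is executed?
z = 2

Tracing z through execution:
Initial: z = 2
After step 1 (DEC(z)): z = 1
After step 2 (INC(z)): z = 2
After step 3 (SQUARE(b)): z = 2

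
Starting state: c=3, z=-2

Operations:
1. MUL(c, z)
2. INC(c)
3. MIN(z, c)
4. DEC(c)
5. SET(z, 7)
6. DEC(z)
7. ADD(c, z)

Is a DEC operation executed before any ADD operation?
Yes

First DEC: step 4
First ADD: step 7
Since 4 < 7, DEC comes first.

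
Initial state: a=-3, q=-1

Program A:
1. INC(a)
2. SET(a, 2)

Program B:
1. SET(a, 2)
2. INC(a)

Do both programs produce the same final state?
No

Program A final state: a=2, q=-1
Program B final state: a=3, q=-1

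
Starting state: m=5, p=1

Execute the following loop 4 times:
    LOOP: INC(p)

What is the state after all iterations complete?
m=5, p=5

Iteration trace:
Start: m=5, p=1
After iteration 1: m=5, p=2
After iteration 2: m=5, p=3
After iteration 3: m=5, p=4
After iteration 4: m=5, p=5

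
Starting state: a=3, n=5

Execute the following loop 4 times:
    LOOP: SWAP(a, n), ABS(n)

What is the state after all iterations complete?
a=3, n=5

Iteration trace:
Start: a=3, n=5
After iteration 1: a=5, n=3
After iteration 2: a=3, n=5
After iteration 3: a=5, n=3
After iteration 4: a=3, n=5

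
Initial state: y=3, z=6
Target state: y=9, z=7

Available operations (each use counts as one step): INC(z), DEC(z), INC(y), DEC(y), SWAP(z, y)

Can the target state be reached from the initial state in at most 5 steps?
No

The target state cannot be reached within 5 steps.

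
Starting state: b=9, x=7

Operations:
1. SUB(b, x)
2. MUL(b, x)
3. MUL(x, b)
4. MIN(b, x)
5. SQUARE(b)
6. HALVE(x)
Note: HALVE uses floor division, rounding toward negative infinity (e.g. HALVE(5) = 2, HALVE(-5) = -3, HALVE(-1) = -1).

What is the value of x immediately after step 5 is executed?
x = 98

Tracing x through execution:
Initial: x = 7
After step 1 (SUB(b, x)): x = 7
After step 2 (MUL(b, x)): x = 7
After step 3 (MUL(x, b)): x = 98
After step 4 (MIN(b, x)): x = 98
After step 5 (SQUARE(b)): x = 98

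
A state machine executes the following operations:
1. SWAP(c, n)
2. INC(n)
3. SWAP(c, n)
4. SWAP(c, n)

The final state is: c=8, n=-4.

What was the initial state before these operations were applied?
c=-5, n=8

Working backwards:
Final state: c=8, n=-4
Before step 4 (SWAP(c, n)): c=-4, n=8
Before step 3 (SWAP(c, n)): c=8, n=-4
Before step 2 (INC(n)): c=8, n=-5
Before step 1 (SWAP(c, n)): c=-5, n=8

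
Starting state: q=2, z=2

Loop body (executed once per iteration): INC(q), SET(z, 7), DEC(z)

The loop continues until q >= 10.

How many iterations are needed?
8

Tracing iterations:
Initial: q=2, z=2
After iteration 1: q=3, z=6
After iteration 2: q=4, z=6
After iteration 3: q=5, z=6
After iteration 4: q=6, z=6
After iteration 5: q=7, z=6
After iteration 6: q=8, z=6
After iteration 7: q=9, z=6
After iteration 8: q=10, z=6
q >= 10 now holds, so the loop exits after 8 iterations.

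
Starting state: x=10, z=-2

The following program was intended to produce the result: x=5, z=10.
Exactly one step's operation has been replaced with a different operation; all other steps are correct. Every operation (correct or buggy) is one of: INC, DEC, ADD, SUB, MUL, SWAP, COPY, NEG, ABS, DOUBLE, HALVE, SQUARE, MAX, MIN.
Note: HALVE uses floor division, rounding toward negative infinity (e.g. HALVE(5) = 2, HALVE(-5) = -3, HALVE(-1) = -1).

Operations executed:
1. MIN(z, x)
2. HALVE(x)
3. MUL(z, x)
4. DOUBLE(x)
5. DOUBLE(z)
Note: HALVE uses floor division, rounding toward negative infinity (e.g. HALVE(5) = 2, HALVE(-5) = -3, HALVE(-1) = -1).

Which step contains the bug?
Step 4

Trace with buggy code:
Initial: x=10, z=-2
After step 1: x=10, z=-2
After step 2: x=5, z=-2
After step 3: x=5, z=-10
After step 4: x=10, z=-10
After step 5: x=10, z=-20
Actual final x=10, z=-20 ≠ expected x=5, z=10.
Step 4 is the only position where a single-operation replacement can produce the expected result.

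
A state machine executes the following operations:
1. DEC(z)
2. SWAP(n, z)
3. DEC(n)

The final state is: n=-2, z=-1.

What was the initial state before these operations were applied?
n=-1, z=0

Working backwards:
Final state: n=-2, z=-1
Before step 3 (DEC(n)): n=-1, z=-1
Before step 2 (SWAP(n, z)): n=-1, z=-1
Before step 1 (DEC(z)): n=-1, z=0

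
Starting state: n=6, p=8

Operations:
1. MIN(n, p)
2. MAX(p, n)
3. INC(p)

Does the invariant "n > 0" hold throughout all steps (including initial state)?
Yes

The invariant holds at every step.

State at each step:
Initial: n=6, p=8
After step 1: n=6, p=8
After step 2: n=6, p=8
After step 3: n=6, p=9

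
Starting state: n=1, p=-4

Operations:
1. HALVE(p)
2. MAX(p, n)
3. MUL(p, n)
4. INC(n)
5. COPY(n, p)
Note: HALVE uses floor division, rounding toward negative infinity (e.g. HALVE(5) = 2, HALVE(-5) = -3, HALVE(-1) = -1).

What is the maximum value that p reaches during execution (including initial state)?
1

Values of p at each step:
Initial: p = -4
After step 1: p = -2
After step 2: p = 1 ← maximum
After step 3: p = 1
After step 4: p = 1
After step 5: p = 1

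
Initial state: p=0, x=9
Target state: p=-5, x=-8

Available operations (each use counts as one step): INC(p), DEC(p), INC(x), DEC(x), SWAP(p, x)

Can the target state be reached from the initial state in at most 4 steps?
No

The target state cannot be reached within 4 steps.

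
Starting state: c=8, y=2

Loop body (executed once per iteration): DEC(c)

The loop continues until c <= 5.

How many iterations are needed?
3

Tracing iterations:
Initial: c=8, y=2
After iteration 1: c=7, y=2
After iteration 2: c=6, y=2
After iteration 3: c=5, y=2
c <= 5 now holds, so the loop exits after 3 iterations.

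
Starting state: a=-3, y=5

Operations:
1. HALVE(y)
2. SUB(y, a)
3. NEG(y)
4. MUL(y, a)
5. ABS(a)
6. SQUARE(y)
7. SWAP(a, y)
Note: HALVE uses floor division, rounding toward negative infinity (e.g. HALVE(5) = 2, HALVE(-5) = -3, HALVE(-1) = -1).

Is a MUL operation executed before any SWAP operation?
Yes

First MUL: step 4
First SWAP: step 7
Since 4 < 7, MUL comes first.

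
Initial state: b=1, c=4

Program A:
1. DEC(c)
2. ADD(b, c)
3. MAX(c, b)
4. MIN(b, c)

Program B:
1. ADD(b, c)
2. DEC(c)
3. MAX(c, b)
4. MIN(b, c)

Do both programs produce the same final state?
No

Program A final state: b=4, c=4
Program B final state: b=5, c=5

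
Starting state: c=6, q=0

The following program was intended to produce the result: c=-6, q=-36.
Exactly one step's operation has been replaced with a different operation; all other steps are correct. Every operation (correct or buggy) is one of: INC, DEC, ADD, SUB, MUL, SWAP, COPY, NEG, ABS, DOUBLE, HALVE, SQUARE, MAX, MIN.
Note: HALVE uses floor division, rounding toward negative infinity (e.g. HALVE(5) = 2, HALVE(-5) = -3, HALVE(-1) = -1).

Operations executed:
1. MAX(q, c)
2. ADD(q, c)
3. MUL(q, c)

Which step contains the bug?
Step 2

Trace with buggy code:
Initial: c=6, q=0
After step 1: c=6, q=6
After step 2: c=6, q=12
After step 3: c=6, q=72
Actual final c=6, q=72 ≠ expected c=-6, q=-36.
Step 2 is the only position where a single-operation replacement can produce the expected result.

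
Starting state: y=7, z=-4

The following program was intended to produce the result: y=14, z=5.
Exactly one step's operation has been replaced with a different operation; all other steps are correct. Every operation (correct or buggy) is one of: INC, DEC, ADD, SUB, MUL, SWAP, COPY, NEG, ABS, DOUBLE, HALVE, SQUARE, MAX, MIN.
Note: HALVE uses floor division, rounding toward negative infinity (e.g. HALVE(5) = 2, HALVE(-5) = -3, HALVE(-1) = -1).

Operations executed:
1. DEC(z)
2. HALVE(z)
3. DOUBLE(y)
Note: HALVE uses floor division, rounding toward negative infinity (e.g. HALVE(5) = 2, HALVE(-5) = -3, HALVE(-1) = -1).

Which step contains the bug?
Step 2

Trace with buggy code:
Initial: y=7, z=-4
After step 1: y=7, z=-5
After step 2: y=7, z=-3
After step 3: y=14, z=-3
Actual final y=14, z=-3 ≠ expected y=14, z=5.
Step 2 is the only position where a single-operation replacement can produce the expected result.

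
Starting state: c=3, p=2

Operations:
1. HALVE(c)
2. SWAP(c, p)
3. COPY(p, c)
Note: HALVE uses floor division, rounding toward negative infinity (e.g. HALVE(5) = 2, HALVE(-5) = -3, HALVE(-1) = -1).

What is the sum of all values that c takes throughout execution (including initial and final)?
8

Values of c at each step:
Initial: c = 3
After step 1: c = 1
After step 2: c = 2
After step 3: c = 2
Sum = 3 + 1 + 2 + 2 = 8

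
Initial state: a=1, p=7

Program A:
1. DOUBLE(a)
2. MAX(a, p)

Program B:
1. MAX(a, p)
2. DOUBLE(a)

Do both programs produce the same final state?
No

Program A final state: a=7, p=7
Program B final state: a=14, p=7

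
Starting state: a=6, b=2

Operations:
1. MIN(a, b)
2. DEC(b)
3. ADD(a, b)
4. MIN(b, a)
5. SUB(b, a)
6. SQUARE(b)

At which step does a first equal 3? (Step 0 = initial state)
Step 3

Tracing a:
Initial: a = 6
After step 1: a = 2
After step 2: a = 2
After step 3: a = 3 ← first occurrence
After step 4: a = 3
After step 5: a = 3
After step 6: a = 3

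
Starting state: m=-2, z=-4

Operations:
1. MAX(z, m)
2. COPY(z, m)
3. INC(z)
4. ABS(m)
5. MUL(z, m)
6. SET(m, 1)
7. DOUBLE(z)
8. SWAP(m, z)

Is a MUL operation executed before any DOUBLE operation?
Yes

First MUL: step 5
First DOUBLE: step 7
Since 5 < 7, MUL comes first.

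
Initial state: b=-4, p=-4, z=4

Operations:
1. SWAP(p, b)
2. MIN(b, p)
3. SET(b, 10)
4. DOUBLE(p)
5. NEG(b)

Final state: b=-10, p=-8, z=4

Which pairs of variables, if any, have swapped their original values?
None

Comparing initial and final values:
z: 4 → 4
b: -4 → -10
p: -4 → -8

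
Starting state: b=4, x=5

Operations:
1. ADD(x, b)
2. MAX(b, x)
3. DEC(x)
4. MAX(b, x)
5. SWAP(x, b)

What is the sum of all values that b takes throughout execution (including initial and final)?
43

Values of b at each step:
Initial: b = 4
After step 1: b = 4
After step 2: b = 9
After step 3: b = 9
After step 4: b = 9
After step 5: b = 8
Sum = 4 + 4 + 9 + 9 + 9 + 8 = 43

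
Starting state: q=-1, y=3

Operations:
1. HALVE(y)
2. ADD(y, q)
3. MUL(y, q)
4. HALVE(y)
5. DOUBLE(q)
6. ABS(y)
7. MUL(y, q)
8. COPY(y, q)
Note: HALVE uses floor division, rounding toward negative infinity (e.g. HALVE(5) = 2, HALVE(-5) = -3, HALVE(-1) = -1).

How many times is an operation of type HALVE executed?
2

Counting HALVE operations:
Step 1: HALVE(y) ← HALVE
Step 4: HALVE(y) ← HALVE
Total: 2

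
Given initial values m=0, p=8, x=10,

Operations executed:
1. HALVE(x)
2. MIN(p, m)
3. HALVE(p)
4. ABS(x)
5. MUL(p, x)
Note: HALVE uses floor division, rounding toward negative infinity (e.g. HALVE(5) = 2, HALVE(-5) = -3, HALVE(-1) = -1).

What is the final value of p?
p = 0

Tracing execution:
Step 1: HALVE(x) → p = 8
Step 2: MIN(p, m) → p = 0
Step 3: HALVE(p) → p = 0
Step 4: ABS(x) → p = 0
Step 5: MUL(p, x) → p = 0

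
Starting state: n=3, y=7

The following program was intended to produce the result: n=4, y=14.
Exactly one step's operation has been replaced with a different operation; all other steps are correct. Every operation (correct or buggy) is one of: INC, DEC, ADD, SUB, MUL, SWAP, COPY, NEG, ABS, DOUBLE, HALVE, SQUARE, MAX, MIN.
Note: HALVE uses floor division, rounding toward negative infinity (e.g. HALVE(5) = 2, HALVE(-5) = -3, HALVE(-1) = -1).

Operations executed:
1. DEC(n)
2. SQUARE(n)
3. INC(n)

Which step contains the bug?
Step 3

Trace with buggy code:
Initial: n=3, y=7
After step 1: n=2, y=7
After step 2: n=4, y=7
After step 3: n=5, y=7
Actual final n=5, y=7 ≠ expected n=4, y=14.
Step 3 is the only position where a single-operation replacement can produce the expected result.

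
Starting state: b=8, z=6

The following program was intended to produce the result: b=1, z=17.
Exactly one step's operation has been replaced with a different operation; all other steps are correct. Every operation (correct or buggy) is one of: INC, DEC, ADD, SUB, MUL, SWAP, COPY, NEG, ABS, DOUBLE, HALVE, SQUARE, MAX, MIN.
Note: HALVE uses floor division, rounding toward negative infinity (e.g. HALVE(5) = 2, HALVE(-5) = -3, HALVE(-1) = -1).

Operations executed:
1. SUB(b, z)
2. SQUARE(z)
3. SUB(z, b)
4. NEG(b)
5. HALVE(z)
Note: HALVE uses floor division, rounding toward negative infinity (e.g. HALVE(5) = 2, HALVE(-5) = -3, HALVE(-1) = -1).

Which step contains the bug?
Step 4

Trace with buggy code:
Initial: b=8, z=6
After step 1: b=2, z=6
After step 2: b=2, z=36
After step 3: b=2, z=34
After step 4: b=-2, z=34
After step 5: b=-2, z=17
Actual final b=-2, z=17 ≠ expected b=1, z=17.
Step 4 is the only position where a single-operation replacement can produce the expected result.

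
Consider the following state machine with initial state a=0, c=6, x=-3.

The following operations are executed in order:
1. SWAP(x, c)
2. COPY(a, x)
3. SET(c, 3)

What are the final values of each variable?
{a: 6, c: 3, x: 6}

Step-by-step execution:
Initial: a=0, c=6, x=-3
After step 1 (SWAP(x, c)): a=0, c=-3, x=6
After step 2 (COPY(a, x)): a=6, c=-3, x=6
After step 3 (SET(c, 3)): a=6, c=3, x=6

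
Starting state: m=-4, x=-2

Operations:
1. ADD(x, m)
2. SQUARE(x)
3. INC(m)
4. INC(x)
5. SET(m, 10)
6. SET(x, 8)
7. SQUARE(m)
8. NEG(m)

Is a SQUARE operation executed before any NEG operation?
Yes

First SQUARE: step 2
First NEG: step 8
Since 2 < 8, SQUARE comes first.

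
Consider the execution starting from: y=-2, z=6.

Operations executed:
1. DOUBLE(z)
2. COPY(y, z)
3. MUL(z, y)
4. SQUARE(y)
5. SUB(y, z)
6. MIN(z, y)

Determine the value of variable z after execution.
z = 0

Tracing execution:
Step 1: DOUBLE(z) → z = 12
Step 2: COPY(y, z) → z = 12
Step 3: MUL(z, y) → z = 144
Step 4: SQUARE(y) → z = 144
Step 5: SUB(y, z) → z = 144
Step 6: MIN(z, y) → z = 0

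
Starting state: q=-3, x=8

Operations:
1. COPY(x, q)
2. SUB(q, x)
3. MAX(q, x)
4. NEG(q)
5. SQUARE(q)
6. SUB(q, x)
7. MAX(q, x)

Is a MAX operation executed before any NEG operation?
Yes

First MAX: step 3
First NEG: step 4
Since 3 < 4, MAX comes first.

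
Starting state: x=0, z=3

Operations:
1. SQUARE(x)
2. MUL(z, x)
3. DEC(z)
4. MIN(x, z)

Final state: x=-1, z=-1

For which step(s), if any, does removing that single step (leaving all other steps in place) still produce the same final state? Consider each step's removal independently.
Step(s) 1

Testing removal of each single step:
Without step 1: final = x=-1, z=-1 (same)
Without step 2: final = x=0, z=2 (different)
Without step 3: final = x=0, z=0 (different)
Without step 4: final = x=0, z=-1 (different)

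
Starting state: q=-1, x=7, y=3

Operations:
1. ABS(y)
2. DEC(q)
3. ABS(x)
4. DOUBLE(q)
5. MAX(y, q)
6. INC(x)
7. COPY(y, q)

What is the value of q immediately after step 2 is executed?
q = -2

Tracing q through execution:
Initial: q = -1
After step 1 (ABS(y)): q = -1
After step 2 (DEC(q)): q = -2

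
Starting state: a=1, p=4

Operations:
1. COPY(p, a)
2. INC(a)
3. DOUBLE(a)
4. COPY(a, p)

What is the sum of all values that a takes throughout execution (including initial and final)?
9

Values of a at each step:
Initial: a = 1
After step 1: a = 1
After step 2: a = 2
After step 3: a = 4
After step 4: a = 1
Sum = 1 + 1 + 2 + 4 + 1 = 9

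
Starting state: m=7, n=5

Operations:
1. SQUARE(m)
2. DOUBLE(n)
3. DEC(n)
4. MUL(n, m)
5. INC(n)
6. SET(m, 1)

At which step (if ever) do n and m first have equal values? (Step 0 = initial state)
Never

n and m never become equal during execution.

Comparing values at each step:
Initial: n=5, m=7
After step 1: n=5, m=49
After step 2: n=10, m=49
After step 3: n=9, m=49
After step 4: n=441, m=49
After step 5: n=442, m=49
After step 6: n=442, m=1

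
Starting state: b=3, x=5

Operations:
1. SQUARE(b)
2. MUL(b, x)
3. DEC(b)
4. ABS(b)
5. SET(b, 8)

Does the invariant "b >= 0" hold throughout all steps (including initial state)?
Yes

The invariant holds at every step.

State at each step:
Initial: b=3, x=5
After step 1: b=9, x=5
After step 2: b=45, x=5
After step 3: b=44, x=5
After step 4: b=44, x=5
After step 5: b=8, x=5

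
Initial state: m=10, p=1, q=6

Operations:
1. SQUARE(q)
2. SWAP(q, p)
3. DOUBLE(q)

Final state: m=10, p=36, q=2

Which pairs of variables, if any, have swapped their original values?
None

Comparing initial and final values:
m: 10 → 10
q: 6 → 2
p: 1 → 36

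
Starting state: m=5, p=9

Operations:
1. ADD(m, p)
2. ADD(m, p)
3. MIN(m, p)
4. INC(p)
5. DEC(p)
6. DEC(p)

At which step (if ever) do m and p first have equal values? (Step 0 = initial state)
Step 3

m and p first become equal after step 3.

Comparing values at each step:
Initial: m=5, p=9
After step 1: m=14, p=9
After step 2: m=23, p=9
After step 3: m=9, p=9 ← equal!
After step 4: m=9, p=10
After step 5: m=9, p=9 ← equal!
After step 6: m=9, p=8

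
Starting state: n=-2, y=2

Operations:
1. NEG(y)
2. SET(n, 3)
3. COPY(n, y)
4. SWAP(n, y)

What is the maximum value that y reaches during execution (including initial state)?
2

Values of y at each step:
Initial: y = 2 ← maximum
After step 1: y = -2
After step 2: y = -2
After step 3: y = -2
After step 4: y = -2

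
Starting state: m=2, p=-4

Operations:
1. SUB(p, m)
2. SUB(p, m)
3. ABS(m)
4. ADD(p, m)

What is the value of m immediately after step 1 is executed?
m = 2

Tracing m through execution:
Initial: m = 2
After step 1 (SUB(p, m)): m = 2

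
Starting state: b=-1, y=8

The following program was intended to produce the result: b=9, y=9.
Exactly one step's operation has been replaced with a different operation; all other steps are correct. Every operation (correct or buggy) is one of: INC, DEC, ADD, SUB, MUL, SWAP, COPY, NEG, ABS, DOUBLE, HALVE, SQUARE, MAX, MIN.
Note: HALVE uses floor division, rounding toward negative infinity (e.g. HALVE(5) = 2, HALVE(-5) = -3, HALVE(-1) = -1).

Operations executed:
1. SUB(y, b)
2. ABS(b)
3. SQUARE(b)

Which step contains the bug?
Step 3

Trace with buggy code:
Initial: b=-1, y=8
After step 1: b=-1, y=9
After step 2: b=1, y=9
After step 3: b=1, y=9
Actual final b=1, y=9 ≠ expected b=9, y=9.
Step 3 is the only position where a single-operation replacement can produce the expected result.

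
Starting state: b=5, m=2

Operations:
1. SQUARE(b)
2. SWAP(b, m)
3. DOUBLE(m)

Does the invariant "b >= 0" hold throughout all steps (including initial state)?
Yes

The invariant holds at every step.

State at each step:
Initial: b=5, m=2
After step 1: b=25, m=2
After step 2: b=2, m=25
After step 3: b=2, m=50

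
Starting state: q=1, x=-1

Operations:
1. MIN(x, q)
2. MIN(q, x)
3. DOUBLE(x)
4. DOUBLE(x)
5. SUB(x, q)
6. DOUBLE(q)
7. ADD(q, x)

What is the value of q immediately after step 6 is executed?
q = -2

Tracing q through execution:
Initial: q = 1
After step 1 (MIN(x, q)): q = 1
After step 2 (MIN(q, x)): q = -1
After step 3 (DOUBLE(x)): q = -1
After step 4 (DOUBLE(x)): q = -1
After step 5 (SUB(x, q)): q = -1
After step 6 (DOUBLE(q)): q = -2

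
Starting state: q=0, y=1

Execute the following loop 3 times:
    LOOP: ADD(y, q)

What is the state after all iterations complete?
q=0, y=1

Iteration trace:
Start: q=0, y=1
After iteration 1: q=0, y=1
After iteration 2: q=0, y=1
After iteration 3: q=0, y=1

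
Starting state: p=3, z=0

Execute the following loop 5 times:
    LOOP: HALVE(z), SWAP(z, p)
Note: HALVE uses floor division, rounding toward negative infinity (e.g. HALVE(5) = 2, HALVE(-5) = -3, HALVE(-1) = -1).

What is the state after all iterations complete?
p=0, z=0

Iteration trace:
Start: p=3, z=0
After iteration 1: p=0, z=3
After iteration 2: p=1, z=0
After iteration 3: p=0, z=1
After iteration 4: p=0, z=0
After iteration 5: p=0, z=0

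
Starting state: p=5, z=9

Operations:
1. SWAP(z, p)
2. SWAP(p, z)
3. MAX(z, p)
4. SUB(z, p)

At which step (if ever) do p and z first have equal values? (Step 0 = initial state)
Never

p and z never become equal during execution.

Comparing values at each step:
Initial: p=5, z=9
After step 1: p=9, z=5
After step 2: p=5, z=9
After step 3: p=5, z=9
After step 4: p=5, z=4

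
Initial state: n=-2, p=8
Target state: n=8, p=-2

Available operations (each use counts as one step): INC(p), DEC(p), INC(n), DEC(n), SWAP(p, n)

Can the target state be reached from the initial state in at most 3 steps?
Yes

Path (1 step): SWAP(p, n)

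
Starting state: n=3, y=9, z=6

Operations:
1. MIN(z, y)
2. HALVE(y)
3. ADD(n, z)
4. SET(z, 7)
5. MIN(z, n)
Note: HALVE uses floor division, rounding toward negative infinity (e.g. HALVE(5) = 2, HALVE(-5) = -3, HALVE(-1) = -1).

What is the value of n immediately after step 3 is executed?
n = 9

Tracing n through execution:
Initial: n = 3
After step 1 (MIN(z, y)): n = 3
After step 2 (HALVE(y)): n = 3
After step 3 (ADD(n, z)): n = 9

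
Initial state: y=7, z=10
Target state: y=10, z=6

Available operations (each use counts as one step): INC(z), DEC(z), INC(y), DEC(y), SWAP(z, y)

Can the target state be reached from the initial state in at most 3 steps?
Yes

Path (2 steps): DEC(y) → SWAP(z, y)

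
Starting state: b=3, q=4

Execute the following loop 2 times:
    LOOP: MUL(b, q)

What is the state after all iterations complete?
b=48, q=4

Iteration trace:
Start: b=3, q=4
After iteration 1: b=12, q=4
After iteration 2: b=48, q=4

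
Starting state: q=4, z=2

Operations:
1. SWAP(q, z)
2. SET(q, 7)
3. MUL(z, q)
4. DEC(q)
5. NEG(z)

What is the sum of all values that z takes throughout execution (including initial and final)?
38

Values of z at each step:
Initial: z = 2
After step 1: z = 4
After step 2: z = 4
After step 3: z = 28
After step 4: z = 28
After step 5: z = -28
Sum = 2 + 4 + 4 + 28 + 28 + -28 = 38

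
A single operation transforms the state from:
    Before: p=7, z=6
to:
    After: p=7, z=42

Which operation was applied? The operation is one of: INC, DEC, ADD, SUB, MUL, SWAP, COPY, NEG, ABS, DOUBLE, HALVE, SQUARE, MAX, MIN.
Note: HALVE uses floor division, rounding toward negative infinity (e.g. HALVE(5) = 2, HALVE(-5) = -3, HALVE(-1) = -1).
MUL(z, p)

Analyzing the change:
Before: p=7, z=6
After: p=7, z=42
Variable z changed from 6 to 42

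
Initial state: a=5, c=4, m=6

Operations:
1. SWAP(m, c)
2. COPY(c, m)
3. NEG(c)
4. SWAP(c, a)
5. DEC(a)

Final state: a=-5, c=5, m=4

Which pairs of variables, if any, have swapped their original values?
None

Comparing initial and final values:
m: 6 → 4
c: 4 → 5
a: 5 → -5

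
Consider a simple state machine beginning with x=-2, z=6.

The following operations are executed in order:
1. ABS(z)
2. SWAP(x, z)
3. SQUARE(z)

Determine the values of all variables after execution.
{x: 6, z: 4}

Step-by-step execution:
Initial: x=-2, z=6
After step 1 (ABS(z)): x=-2, z=6
After step 2 (SWAP(x, z)): x=6, z=-2
After step 3 (SQUARE(z)): x=6, z=4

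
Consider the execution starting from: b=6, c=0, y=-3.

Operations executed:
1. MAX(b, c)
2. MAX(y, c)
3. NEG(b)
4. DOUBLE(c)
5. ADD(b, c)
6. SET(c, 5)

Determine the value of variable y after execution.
y = 0

Tracing execution:
Step 1: MAX(b, c) → y = -3
Step 2: MAX(y, c) → y = 0
Step 3: NEG(b) → y = 0
Step 4: DOUBLE(c) → y = 0
Step 5: ADD(b, c) → y = 0
Step 6: SET(c, 5) → y = 0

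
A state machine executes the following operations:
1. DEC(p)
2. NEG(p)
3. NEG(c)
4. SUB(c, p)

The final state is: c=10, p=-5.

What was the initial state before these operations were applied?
c=-5, p=6

Working backwards:
Final state: c=10, p=-5
Before step 4 (SUB(c, p)): c=5, p=-5
Before step 3 (NEG(c)): c=-5, p=-5
Before step 2 (NEG(p)): c=-5, p=5
Before step 1 (DEC(p)): c=-5, p=6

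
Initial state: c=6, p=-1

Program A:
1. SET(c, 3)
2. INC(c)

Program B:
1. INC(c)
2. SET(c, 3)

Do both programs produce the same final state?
No

Program A final state: c=4, p=-1
Program B final state: c=3, p=-1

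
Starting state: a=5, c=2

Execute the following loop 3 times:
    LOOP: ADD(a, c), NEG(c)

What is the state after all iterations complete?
a=7, c=-2

Iteration trace:
Start: a=5, c=2
After iteration 1: a=7, c=-2
After iteration 2: a=5, c=2
After iteration 3: a=7, c=-2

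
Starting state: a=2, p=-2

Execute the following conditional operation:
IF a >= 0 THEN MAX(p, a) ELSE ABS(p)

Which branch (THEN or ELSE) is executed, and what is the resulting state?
Branch: THEN, Final state: a=2, p=2

Evaluating condition: a >= 0
a = 2
Condition is True, so THEN branch executes
After MAX(p, a): a=2, p=2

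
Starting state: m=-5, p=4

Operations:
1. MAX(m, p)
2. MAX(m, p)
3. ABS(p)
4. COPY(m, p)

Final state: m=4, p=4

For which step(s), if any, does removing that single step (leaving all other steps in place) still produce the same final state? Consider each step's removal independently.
Step(s) 1, 2, 3, 4

Testing removal of each single step:
Without step 1: final = m=4, p=4 (same)
Without step 2: final = m=4, p=4 (same)
Without step 3: final = m=4, p=4 (same)
Without step 4: final = m=4, p=4 (same)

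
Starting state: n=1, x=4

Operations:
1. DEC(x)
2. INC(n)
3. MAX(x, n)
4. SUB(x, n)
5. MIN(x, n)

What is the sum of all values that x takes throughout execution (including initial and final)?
15

Values of x at each step:
Initial: x = 4
After step 1: x = 3
After step 2: x = 3
After step 3: x = 3
After step 4: x = 1
After step 5: x = 1
Sum = 4 + 3 + 3 + 3 + 1 + 1 = 15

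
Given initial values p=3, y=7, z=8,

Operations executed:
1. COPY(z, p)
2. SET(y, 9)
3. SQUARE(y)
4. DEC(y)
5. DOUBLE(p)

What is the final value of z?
z = 3

Tracing execution:
Step 1: COPY(z, p) → z = 3
Step 2: SET(y, 9) → z = 3
Step 3: SQUARE(y) → z = 3
Step 4: DEC(y) → z = 3
Step 5: DOUBLE(p) → z = 3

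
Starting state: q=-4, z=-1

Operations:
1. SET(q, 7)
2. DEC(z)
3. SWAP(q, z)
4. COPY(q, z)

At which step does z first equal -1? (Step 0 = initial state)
Step 0

Tracing z:
Initial: z = -1 ← first occurrence
After step 1: z = -1
After step 2: z = -2
After step 3: z = 7
After step 4: z = 7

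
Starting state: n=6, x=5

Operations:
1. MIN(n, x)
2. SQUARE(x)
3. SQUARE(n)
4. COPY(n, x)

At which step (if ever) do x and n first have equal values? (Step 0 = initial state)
Step 1

x and n first become equal after step 1.

Comparing values at each step:
Initial: x=5, n=6
After step 1: x=5, n=5 ← equal!
After step 2: x=25, n=5
After step 3: x=25, n=25 ← equal!
After step 4: x=25, n=25 ← equal!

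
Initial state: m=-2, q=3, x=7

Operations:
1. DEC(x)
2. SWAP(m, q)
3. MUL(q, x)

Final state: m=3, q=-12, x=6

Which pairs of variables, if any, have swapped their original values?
None

Comparing initial and final values:
x: 7 → 6
m: -2 → 3
q: 3 → -12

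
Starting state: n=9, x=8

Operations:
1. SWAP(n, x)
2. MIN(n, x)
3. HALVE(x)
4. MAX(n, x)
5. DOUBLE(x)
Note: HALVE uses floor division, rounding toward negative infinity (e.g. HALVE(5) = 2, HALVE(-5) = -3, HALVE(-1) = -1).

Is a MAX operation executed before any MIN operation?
No

First MAX: step 4
First MIN: step 2
Since 4 > 2, MIN comes first.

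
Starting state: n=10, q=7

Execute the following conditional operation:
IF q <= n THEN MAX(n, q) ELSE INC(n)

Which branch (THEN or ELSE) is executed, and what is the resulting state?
Branch: THEN, Final state: n=10, q=7

Evaluating condition: q <= n
q = 7, n = 10
Condition is True, so THEN branch executes
After MAX(n, q): n=10, q=7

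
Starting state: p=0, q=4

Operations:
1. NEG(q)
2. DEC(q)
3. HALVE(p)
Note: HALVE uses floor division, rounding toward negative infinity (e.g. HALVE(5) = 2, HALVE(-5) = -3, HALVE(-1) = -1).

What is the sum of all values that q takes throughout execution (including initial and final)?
-10

Values of q at each step:
Initial: q = 4
After step 1: q = -4
After step 2: q = -5
After step 3: q = -5
Sum = 4 + -4 + -5 + -5 = -10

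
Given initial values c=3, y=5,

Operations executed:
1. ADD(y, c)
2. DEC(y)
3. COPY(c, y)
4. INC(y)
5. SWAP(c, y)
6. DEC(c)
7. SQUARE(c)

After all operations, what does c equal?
c = 49

Tracing execution:
Step 1: ADD(y, c) → c = 3
Step 2: DEC(y) → c = 3
Step 3: COPY(c, y) → c = 7
Step 4: INC(y) → c = 7
Step 5: SWAP(c, y) → c = 8
Step 6: DEC(c) → c = 7
Step 7: SQUARE(c) → c = 49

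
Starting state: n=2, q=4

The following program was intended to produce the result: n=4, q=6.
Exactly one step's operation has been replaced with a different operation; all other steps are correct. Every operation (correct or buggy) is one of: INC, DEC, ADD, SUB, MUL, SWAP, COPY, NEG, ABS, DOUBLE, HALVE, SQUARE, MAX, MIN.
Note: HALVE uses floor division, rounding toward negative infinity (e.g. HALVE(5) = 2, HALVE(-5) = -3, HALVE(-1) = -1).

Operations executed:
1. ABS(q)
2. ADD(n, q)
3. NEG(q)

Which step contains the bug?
Step 3

Trace with buggy code:
Initial: n=2, q=4
After step 1: n=2, q=4
After step 2: n=6, q=4
After step 3: n=6, q=-4
Actual final n=6, q=-4 ≠ expected n=4, q=6.
Step 3 is the only position where a single-operation replacement can produce the expected result.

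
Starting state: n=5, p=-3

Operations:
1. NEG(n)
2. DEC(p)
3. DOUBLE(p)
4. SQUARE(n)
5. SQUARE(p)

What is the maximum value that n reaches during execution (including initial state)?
25

Values of n at each step:
Initial: n = 5
After step 1: n = -5
After step 2: n = -5
After step 3: n = -5
After step 4: n = 25 ← maximum
After step 5: n = 25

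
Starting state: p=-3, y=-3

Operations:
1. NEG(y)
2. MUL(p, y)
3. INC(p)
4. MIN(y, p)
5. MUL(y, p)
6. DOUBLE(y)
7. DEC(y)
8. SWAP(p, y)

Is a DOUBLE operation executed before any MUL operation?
No

First DOUBLE: step 6
First MUL: step 2
Since 6 > 2, MUL comes first.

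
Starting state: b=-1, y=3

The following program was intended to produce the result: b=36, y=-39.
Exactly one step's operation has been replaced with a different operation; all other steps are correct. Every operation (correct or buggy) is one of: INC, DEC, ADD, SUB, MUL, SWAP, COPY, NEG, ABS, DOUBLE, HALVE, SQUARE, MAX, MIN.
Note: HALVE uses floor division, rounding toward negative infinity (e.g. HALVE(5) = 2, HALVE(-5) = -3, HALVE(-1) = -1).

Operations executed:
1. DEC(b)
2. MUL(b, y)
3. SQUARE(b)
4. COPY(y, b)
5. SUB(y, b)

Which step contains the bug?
Step 4

Trace with buggy code:
Initial: b=-1, y=3
After step 1: b=-2, y=3
After step 2: b=-6, y=3
After step 3: b=36, y=3
After step 4: b=36, y=36
After step 5: b=36, y=0
Actual final b=36, y=0 ≠ expected b=36, y=-39.
Step 4 is the only position where a single-operation replacement can produce the expected result.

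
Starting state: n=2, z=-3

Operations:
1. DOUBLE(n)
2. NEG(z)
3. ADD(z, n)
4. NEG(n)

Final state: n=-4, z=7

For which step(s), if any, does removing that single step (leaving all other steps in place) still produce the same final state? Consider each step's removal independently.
None - removing any single step changes the final result

Testing removal of each single step:
Without step 1: final = n=-2, z=5 (different)
Without step 2: final = n=-4, z=1 (different)
Without step 3: final = n=-4, z=3 (different)
Without step 4: final = n=4, z=7 (different)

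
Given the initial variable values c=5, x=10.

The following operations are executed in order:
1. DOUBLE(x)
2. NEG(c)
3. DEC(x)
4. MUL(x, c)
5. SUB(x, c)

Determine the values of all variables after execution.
{c: -5, x: -90}

Step-by-step execution:
Initial: c=5, x=10
After step 1 (DOUBLE(x)): c=5, x=20
After step 2 (NEG(c)): c=-5, x=20
After step 3 (DEC(x)): c=-5, x=19
After step 4 (MUL(x, c)): c=-5, x=-95
After step 5 (SUB(x, c)): c=-5, x=-90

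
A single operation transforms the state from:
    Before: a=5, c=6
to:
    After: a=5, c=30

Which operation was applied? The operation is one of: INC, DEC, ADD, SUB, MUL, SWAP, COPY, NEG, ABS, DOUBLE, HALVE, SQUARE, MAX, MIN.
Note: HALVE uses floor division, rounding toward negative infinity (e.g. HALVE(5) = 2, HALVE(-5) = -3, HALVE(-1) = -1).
MUL(c, a)

Analyzing the change:
Before: a=5, c=6
After: a=5, c=30
Variable c changed from 6 to 30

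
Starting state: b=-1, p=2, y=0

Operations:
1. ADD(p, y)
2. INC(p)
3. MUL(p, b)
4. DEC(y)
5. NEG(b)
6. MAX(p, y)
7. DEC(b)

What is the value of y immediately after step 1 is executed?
y = 0

Tracing y through execution:
Initial: y = 0
After step 1 (ADD(p, y)): y = 0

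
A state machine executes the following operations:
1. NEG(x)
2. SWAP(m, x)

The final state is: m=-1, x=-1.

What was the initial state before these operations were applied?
m=-1, x=1

Working backwards:
Final state: m=-1, x=-1
Before step 2 (SWAP(m, x)): m=-1, x=-1
Before step 1 (NEG(x)): m=-1, x=1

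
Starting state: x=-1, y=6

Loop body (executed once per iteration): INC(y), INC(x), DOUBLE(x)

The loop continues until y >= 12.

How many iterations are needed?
6

Tracing iterations:
Initial: x=-1, y=6
After iteration 1: x=0, y=7
After iteration 2: x=2, y=8
After iteration 3: x=6, y=9
After iteration 4: x=14, y=10
After iteration 5: x=30, y=11
After iteration 6: x=62, y=12
y >= 12 now holds, so the loop exits after 6 iterations.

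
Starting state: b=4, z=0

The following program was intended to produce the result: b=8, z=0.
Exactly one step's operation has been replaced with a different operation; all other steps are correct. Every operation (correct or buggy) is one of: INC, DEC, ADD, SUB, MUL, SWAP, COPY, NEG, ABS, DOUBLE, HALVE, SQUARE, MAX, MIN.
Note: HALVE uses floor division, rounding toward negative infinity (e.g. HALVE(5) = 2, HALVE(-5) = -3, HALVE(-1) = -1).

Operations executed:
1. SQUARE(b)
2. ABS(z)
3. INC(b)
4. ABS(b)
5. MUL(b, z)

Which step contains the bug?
Step 5

Trace with buggy code:
Initial: b=4, z=0
After step 1: b=16, z=0
After step 2: b=16, z=0
After step 3: b=17, z=0
After step 4: b=17, z=0
After step 5: b=0, z=0
Actual final b=0, z=0 ≠ expected b=8, z=0.
Step 5 is the only position where a single-operation replacement can produce the expected result.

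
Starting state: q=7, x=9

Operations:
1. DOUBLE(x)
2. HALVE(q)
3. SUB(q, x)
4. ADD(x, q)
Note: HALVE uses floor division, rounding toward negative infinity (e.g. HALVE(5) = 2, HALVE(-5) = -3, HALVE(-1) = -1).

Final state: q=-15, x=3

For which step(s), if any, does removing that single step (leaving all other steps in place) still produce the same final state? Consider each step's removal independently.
None - removing any single step changes the final result

Testing removal of each single step:
Without step 1: final = q=-6, x=3 (different)
Without step 2: final = q=-11, x=7 (different)
Without step 3: final = q=3, x=21 (different)
Without step 4: final = q=-15, x=18 (different)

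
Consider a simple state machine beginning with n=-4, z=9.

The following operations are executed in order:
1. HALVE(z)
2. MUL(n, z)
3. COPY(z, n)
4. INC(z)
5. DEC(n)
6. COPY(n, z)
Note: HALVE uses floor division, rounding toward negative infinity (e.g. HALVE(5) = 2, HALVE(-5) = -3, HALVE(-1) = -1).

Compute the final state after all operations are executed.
{n: -15, z: -15}

Step-by-step execution:
Initial: n=-4, z=9
After step 1 (HALVE(z)): n=-4, z=4
After step 2 (MUL(n, z)): n=-16, z=4
After step 3 (COPY(z, n)): n=-16, z=-16
After step 4 (INC(z)): n=-16, z=-15
After step 5 (DEC(n)): n=-17, z=-15
After step 6 (COPY(n, z)): n=-15, z=-15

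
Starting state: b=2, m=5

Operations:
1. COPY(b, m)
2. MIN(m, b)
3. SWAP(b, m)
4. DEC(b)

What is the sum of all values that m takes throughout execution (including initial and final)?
25

Values of m at each step:
Initial: m = 5
After step 1: m = 5
After step 2: m = 5
After step 3: m = 5
After step 4: m = 5
Sum = 5 + 5 + 5 + 5 + 5 = 25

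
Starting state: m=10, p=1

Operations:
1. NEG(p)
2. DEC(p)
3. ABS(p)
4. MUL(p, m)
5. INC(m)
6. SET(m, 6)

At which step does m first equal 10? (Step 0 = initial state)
Step 0

Tracing m:
Initial: m = 10 ← first occurrence
After step 1: m = 10
After step 2: m = 10
After step 3: m = 10
After step 4: m = 10
After step 5: m = 11
After step 6: m = 6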